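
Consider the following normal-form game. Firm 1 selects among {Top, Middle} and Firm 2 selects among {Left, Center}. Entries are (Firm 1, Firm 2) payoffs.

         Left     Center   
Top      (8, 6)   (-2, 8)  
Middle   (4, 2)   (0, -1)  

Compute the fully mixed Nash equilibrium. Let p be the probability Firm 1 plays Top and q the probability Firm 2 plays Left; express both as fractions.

p = 3/5, q = 1/3

Each player's mixing probability is pinned down by making the *other* player indifferent.
Firm 2 indifferent between Left and Center: p·6 + (1−p)·2 = p·8 + (1−p)·(-1) ⟹ 2 + 4p = (-1) + 9p ⟹ p = 3/5.
Firm 1 indifferent between Top and Middle: q·8 + (1−q)·(-2) = q·4 + (1−q)·0 ⟹ (-2) + 10q = 0 + 4q ⟹ q = 1/3.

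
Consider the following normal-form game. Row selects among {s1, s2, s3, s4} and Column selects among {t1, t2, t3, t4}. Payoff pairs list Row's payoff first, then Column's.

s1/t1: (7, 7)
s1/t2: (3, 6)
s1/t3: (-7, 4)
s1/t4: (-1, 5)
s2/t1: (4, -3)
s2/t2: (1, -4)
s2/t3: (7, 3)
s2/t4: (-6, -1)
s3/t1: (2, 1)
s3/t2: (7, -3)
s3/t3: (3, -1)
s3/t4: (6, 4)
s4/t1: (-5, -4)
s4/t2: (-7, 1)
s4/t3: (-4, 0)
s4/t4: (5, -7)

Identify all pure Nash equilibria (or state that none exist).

(s1, t1), (s2, t3), and (s3, t4)

Check mutual best responses: a cell is a NE iff neither player can gain by unilaterally deviating.
Row's best responses — vs t1: s1 (payoff 7); vs t2: s3 (payoff 7); vs t3: s2 (payoff 7); vs t4: s3 (payoff 6).
Column's best responses — vs s1: t1 (payoff 7); vs s2: t3 (payoff 3); vs s3: t4 (payoff 4); vs s4: t2 (payoff 1).
Mutual best responses occur at (s1, t1), (s2, t3), and (s3, t4); at each, neither player gains by switching.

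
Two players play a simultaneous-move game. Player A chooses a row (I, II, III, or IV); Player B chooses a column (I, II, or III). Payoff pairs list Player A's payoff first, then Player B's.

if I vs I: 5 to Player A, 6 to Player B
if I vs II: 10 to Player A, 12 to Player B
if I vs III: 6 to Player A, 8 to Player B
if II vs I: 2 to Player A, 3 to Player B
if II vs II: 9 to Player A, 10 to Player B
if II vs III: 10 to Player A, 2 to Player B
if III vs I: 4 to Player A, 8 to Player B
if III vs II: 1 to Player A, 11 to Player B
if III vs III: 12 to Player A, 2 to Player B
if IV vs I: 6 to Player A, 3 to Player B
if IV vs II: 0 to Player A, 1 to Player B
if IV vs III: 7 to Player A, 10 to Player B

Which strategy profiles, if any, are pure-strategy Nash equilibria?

Find each player's best response to every opponent strategy; NE are the intersections.
Player A's best responses — vs I: IV (payoff 6); vs II: I (payoff 10); vs III: III (payoff 12).
Player B's best responses — vs I: II (payoff 12); vs II: II (payoff 10); vs III: II (payoff 11); vs IV: III (payoff 10).
The only mutual best response is (I, II); neither player gains by switching there.

(I, II)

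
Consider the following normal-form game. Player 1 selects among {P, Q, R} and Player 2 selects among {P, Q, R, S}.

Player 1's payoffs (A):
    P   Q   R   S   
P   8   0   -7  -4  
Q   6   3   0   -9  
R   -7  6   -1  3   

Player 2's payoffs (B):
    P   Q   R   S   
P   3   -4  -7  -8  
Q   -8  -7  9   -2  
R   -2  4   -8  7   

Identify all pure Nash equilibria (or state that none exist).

(P, P), (Q, R), and (R, S)

Check mutual best responses: a cell is a NE iff neither player can gain by unilaterally deviating.
Player 1's best responses — vs P: P (payoff 8); vs Q: R (payoff 6); vs R: Q (payoff 0); vs S: R (payoff 3).
Player 2's best responses — vs P: P (payoff 3); vs Q: R (payoff 9); vs R: S (payoff 7).
Mutual best responses occur at (P, P), (Q, R), and (R, S); at each, neither player gains by switching.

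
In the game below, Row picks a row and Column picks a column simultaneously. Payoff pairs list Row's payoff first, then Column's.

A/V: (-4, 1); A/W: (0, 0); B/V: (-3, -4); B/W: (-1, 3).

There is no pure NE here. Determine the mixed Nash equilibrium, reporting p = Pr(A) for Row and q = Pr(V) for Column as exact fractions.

p = 7/8, q = 1/2

Each player's mixing probability is pinned down by making the *other* player indifferent.
Column indifferent between V and W: p·1 + (1−p)·(-4) = p·0 + (1−p)·3 ⟹ (-4) + 5p = 3 + (-3)p ⟹ p = 7/8.
Row indifferent between A and B: q·(-4) + (1−q)·0 = q·(-3) + (1−q)·(-1) ⟹ 0 + (-4)q = (-1) + (-2)q ⟹ q = 1/2.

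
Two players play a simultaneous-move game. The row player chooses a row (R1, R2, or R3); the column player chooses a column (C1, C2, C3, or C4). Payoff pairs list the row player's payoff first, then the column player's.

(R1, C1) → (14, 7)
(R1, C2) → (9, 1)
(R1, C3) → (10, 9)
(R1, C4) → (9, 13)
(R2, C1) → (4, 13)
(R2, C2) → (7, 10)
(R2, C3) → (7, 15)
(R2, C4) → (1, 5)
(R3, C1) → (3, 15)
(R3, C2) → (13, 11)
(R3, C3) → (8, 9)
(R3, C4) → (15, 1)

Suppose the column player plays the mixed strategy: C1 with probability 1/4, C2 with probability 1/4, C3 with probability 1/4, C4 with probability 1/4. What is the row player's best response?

The row player's best reply maximizes expected payoff against the mix.
R1: (1/4)·14 + (1/4)·9 + (1/4)·10 + (1/4)·9 = 21/2
R2: (1/4)·4 + (1/4)·7 + (1/4)·7 + (1/4)·1 = 19/4
R3: (1/4)·3 + (1/4)·13 + (1/4)·8 + (1/4)·15 = 39/4
Highest expected payoff is 21/2, from R1.

R1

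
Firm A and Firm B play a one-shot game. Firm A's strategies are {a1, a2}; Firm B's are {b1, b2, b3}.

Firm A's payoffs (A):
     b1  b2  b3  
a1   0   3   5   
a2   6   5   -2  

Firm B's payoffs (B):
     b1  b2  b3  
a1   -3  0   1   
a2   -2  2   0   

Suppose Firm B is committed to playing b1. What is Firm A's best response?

a2

With Firm B fixed at b1, Firm A's payoffs are: a1 → 0, a2 → 6.
The maximum is 6, achieved by a2.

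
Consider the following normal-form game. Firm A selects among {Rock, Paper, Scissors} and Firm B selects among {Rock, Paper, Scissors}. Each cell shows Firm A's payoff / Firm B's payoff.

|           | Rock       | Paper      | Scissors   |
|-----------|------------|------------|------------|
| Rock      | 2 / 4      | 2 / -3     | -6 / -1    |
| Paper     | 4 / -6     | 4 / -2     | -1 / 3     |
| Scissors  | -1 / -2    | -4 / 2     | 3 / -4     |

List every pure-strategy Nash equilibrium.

Find each player's best response to every opponent strategy; NE are the intersections.
Firm A's best responses — vs Rock: Paper (payoff 4); vs Paper: Paper (payoff 4); vs Scissors: Scissors (payoff 3).
Firm B's best responses — vs Rock: Rock (payoff 4); vs Paper: Scissors (payoff 3); vs Scissors: Paper (payoff 2).
No cell has both players best-responding. For instance, Firm A's best reply to Paper is Paper, but against Paper Firm B prefers Scissors over Paper.

There is no pure-strategy Nash equilibrium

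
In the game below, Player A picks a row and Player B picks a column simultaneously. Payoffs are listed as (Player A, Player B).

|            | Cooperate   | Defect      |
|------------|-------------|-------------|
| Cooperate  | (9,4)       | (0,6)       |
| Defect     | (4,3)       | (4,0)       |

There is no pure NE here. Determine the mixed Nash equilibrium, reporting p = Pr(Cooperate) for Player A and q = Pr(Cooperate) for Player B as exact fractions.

p = 3/5, q = 4/9

Each player's mixing probability is pinned down by making the *other* player indifferent.
Player B indifferent between Cooperate and Defect: p·4 + (1−p)·3 = p·6 + (1−p)·0 ⟹ 3 + 1p = 0 + 6p ⟹ p = 3/5.
Player A indifferent between Cooperate and Defect: q·9 + (1−q)·0 = q·4 + (1−q)·4 ⟹ 0 + 9q = 4 + 0q ⟹ q = 4/9.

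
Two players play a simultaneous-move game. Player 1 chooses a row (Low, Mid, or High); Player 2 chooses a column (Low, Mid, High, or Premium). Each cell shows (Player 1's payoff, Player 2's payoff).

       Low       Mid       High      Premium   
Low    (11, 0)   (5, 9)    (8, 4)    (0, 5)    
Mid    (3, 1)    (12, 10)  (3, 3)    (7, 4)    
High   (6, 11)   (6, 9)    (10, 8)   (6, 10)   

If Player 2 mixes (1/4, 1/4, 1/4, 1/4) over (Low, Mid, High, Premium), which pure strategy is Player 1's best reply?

Player 1's best reply maximizes expected payoff against the mix.
Low: (1/4)·11 + (1/4)·5 + (1/4)·8 + (1/4)·0 = 6
Mid: (1/4)·3 + (1/4)·12 + (1/4)·3 + (1/4)·7 = 25/4
High: (1/4)·6 + (1/4)·6 + (1/4)·10 + (1/4)·6 = 7
Highest expected payoff is 7, from High.

High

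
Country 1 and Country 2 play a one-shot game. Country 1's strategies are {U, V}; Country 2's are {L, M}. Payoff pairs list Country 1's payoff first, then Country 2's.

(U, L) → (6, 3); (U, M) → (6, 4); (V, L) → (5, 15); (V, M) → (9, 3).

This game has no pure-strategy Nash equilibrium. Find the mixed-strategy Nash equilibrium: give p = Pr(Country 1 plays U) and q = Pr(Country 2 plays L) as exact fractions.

p = 12/13, q = 3/4

In a mixed NE each player is indifferent between their pure strategies, so the opponent's mix sets the indifference.
Country 2 indifferent between L and M: p·3 + (1−p)·15 = p·4 + (1−p)·3 ⟹ 15 + (-12)p = 3 + 1p ⟹ p = 12/13.
Country 1 indifferent between U and V: q·6 + (1−q)·6 = q·5 + (1−q)·9 ⟹ 6 + 0q = 9 + (-4)q ⟹ q = 3/4.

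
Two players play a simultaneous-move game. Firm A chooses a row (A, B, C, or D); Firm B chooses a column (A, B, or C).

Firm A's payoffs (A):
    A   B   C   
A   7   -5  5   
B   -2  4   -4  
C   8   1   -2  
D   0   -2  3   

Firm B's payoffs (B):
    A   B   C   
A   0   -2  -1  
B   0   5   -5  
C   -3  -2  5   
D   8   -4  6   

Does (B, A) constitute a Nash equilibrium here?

No

Holding Firm B at A: Firm A gets -2 from B but could get 8 by switching to C. Firm A has a profitable deviation.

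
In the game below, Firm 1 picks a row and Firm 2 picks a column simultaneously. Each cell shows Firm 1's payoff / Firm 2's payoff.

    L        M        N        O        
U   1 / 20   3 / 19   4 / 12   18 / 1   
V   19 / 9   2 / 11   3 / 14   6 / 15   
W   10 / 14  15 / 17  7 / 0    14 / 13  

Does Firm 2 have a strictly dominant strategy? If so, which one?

None

Check whether one of Firm 2's strategies beats all alternatives regardless of what the opponent does.
L is not dominant: against V, M gives 11 > 9.
M is not dominant: against U, L gives 20 > 19.
N is not dominant: against U, L gives 20 > 12.
O is not dominant: against U, L gives 20 > 1.
No single strategy is best against every opponent action.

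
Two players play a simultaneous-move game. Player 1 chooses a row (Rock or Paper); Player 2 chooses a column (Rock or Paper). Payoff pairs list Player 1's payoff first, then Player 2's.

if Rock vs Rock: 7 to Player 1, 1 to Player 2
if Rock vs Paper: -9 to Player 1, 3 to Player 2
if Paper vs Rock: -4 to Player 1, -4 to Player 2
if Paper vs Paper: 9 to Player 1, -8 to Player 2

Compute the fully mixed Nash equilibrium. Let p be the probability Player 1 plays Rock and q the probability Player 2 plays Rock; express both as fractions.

p = 2/3, q = 18/29

In a mixed NE each player is indifferent between their pure strategies, so the opponent's mix sets the indifference.
Player 2 indifferent between Rock and Paper: p·1 + (1−p)·(-4) = p·3 + (1−p)·(-8) ⟹ (-4) + 5p = (-8) + 11p ⟹ p = 2/3.
Player 1 indifferent between Rock and Paper: q·7 + (1−q)·(-9) = q·(-4) + (1−q)·9 ⟹ (-9) + 16q = 9 + (-13)q ⟹ q = 18/29.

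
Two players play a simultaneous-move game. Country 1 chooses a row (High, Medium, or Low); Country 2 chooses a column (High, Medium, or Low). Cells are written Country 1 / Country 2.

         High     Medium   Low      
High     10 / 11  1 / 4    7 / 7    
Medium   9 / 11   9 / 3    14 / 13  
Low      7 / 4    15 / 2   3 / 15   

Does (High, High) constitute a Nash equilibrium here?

Yes

Holding Country 2 at High: Country 1 gets 10 from High, versus 9 from Medium, 7 from Low. No profitable deviation for Country 1.
Holding Country 1 at High: Country 2 gets 11 from High, versus 4 from Medium, 7 from Low. No profitable deviation for Country 2 either.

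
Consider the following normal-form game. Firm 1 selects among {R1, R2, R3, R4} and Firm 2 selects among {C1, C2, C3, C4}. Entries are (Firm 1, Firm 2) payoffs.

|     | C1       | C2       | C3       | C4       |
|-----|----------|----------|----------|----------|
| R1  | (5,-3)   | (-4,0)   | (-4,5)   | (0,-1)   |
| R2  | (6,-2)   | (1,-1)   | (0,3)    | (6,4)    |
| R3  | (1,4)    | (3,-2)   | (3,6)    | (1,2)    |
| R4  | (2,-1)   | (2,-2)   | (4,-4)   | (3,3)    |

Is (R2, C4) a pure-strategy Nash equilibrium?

Yes

Holding Firm 2 at C4: Firm 1 gets 6 from R2, versus 0 from R1, 1 from R3, 3 from R4. No profitable deviation for Firm 1.
Holding Firm 1 at R2: Firm 2 gets 4 from C4, versus -2 from C1, -1 from C2, 3 from C3. No profitable deviation for Firm 2 either.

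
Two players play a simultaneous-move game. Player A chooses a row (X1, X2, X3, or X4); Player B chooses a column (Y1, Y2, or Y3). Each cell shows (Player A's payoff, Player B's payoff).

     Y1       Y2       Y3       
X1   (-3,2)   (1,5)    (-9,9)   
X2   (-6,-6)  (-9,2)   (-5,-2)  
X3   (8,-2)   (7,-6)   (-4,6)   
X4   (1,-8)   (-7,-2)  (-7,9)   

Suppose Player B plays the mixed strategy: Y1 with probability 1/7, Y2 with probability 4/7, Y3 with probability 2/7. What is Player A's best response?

Compute Player A's expected payoff from each pure strategy against the given mix.
X1: (1/7)·(-3) + (4/7)·1 + (2/7)·(-9) = -17/7
X2: (1/7)·(-6) + (4/7)·(-9) + (2/7)·(-5) = -52/7
X3: (1/7)·8 + (4/7)·7 + (2/7)·(-4) = 4
X4: (1/7)·1 + (4/7)·(-7) + (2/7)·(-7) = -41/7
Highest expected payoff is 4, from X3.

X3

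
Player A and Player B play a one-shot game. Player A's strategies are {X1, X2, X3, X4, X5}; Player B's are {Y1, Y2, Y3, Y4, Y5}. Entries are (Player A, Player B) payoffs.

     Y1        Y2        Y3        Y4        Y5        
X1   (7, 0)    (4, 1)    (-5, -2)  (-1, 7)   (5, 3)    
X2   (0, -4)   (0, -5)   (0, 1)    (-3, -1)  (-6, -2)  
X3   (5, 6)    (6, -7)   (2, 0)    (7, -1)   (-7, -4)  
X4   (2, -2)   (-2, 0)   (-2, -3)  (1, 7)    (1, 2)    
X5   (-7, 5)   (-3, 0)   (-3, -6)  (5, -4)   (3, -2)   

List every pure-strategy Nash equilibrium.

No pure-strategy Nash equilibrium

A profile is a Nash equilibrium when each player is best-responding to the other.
Player A's best responses — vs Y1: X1 (payoff 7); vs Y2: X3 (payoff 6); vs Y3: X3 (payoff 2); vs Y4: X3 (payoff 7); vs Y5: X1 (payoff 5).
Player B's best responses — vs X1: Y4 (payoff 7); vs X2: Y3 (payoff 1); vs X3: Y1 (payoff 6); vs X4: Y4 (payoff 7); vs X5: Y1 (payoff 5).
No cell has both players best-responding. For instance, Player A's best reply to Y4 is X3, but against X3 Player B prefers Y1 over Y4.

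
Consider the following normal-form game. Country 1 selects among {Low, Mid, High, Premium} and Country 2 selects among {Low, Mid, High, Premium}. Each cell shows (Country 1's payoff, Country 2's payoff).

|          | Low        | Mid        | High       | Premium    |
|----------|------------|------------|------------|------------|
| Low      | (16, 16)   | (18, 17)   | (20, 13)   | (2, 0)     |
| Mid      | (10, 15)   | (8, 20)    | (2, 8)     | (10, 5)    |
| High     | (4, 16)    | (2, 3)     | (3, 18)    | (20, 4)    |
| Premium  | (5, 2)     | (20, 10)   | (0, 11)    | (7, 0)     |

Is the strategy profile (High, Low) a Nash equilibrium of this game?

No

Holding Country 2 at Low: Country 1 gets 4 from High but could get 16 by switching to Low. Country 1 has a profitable deviation.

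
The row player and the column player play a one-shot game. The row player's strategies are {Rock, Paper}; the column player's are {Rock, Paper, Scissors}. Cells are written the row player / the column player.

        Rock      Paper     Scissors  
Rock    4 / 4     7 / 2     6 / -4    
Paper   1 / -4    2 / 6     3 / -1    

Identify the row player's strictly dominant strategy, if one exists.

A strategy is strictly dominant if it gives the row player a strictly higher payoff than every other strategy, against every choice by the opponent.
Rock strictly dominates: vs Rock: 4 > 1; vs Paper: 7 > 2; vs Scissors: 6 > 3.

Rock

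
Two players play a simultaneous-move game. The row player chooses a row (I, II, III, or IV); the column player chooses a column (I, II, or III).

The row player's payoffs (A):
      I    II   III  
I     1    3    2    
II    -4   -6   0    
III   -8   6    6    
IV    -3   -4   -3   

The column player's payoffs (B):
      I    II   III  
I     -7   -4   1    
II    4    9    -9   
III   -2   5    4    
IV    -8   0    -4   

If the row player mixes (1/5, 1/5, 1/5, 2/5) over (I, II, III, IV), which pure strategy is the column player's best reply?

Compute the column player's expected payoff from each pure strategy against the given mix.
I: (1/5)·(-7) + (1/5)·4 + (1/5)·(-2) + (2/5)·(-8) = -21/5
II: (1/5)·(-4) + (1/5)·9 + (1/5)·5 + (2/5)·0 = 2
III: (1/5)·1 + (1/5)·(-9) + (1/5)·4 + (2/5)·(-4) = -12/5
Highest expected payoff is 2, from II.

II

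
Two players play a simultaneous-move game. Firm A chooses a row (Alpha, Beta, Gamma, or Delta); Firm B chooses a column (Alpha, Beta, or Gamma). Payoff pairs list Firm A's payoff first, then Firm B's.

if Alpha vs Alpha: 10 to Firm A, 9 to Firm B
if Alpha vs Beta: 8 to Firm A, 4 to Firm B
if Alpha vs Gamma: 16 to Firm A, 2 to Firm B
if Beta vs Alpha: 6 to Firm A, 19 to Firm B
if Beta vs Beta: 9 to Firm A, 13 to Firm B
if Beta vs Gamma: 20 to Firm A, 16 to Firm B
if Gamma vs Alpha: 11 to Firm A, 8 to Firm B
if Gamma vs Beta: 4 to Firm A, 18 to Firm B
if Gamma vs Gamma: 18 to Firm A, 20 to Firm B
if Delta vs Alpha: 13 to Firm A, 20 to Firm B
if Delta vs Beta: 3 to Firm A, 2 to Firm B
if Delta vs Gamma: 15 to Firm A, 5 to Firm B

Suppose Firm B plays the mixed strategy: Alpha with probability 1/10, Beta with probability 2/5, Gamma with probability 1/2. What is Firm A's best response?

Firm A's best reply maximizes expected payoff against the mix.
Alpha: (1/10)·10 + (2/5)·8 + (1/2)·16 = 61/5
Beta: (1/10)·6 + (2/5)·9 + (1/2)·20 = 71/5
Gamma: (1/10)·11 + (2/5)·4 + (1/2)·18 = 117/10
Delta: (1/10)·13 + (2/5)·3 + (1/2)·15 = 10
Highest expected payoff is 71/5, from Beta.

Beta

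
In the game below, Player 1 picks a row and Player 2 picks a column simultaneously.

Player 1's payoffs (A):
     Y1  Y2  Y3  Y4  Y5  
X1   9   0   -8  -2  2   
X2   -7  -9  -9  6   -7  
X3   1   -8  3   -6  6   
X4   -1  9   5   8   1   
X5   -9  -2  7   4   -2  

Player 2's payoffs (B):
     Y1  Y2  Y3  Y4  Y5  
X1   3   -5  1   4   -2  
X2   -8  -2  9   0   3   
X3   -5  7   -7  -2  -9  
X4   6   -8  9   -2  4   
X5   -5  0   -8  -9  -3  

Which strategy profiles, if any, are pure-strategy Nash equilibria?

A profile is a Nash equilibrium when each player is best-responding to the other.
Player 1's best responses — vs Y1: X1 (payoff 9); vs Y2: X4 (payoff 9); vs Y3: X5 (payoff 7); vs Y4: X4 (payoff 8); vs Y5: X3 (payoff 6).
Player 2's best responses — vs X1: Y4 (payoff 4); vs X2: Y3 (payoff 9); vs X3: Y2 (payoff 7); vs X4: Y3 (payoff 9); vs X5: Y2 (payoff 0).
No cell has both players best-responding. For instance, Player 1's best reply to Y2 is X4, but against X4 Player 2 prefers Y3 over Y2.

There is no pure-strategy Nash equilibrium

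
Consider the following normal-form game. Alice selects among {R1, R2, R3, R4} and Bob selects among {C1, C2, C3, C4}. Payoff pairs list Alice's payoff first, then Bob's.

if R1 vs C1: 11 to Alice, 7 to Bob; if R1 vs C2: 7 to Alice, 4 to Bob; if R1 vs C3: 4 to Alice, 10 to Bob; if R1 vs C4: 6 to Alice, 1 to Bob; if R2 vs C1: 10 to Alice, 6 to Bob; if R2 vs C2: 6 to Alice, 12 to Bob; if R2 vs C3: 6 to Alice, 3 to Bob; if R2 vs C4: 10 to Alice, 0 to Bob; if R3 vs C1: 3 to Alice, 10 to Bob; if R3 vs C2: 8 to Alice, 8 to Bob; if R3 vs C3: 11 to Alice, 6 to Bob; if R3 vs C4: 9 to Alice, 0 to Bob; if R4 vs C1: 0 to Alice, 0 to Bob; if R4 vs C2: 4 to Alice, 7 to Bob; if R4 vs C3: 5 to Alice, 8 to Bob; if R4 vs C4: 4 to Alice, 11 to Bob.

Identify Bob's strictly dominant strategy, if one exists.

No strictly dominant strategy

A strategy is strictly dominant if it gives Bob a strictly higher payoff than every other strategy, against every choice by the opponent.
C1 is not dominant: against R1, C3 gives 10 > 7.
C2 is not dominant: against R1, C1 gives 7 > 4.
C3 is not dominant: against R2, C1 gives 6 > 3.
C4 is not dominant: against R1, C1 gives 7 > 1.
No single strategy is best against every opponent action.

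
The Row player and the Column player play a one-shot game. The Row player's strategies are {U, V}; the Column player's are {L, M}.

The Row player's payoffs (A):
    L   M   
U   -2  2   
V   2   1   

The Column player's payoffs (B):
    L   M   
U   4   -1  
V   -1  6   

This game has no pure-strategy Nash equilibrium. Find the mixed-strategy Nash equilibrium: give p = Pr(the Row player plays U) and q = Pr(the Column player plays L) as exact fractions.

Each player's mixing probability is pinned down by making the *other* player indifferent.
The Column player indifferent between L and M: p·4 + (1−p)·(-1) = p·(-1) + (1−p)·6 ⟹ (-1) + 5p = 6 + (-7)p ⟹ p = 7/12.
The Row player indifferent between U and V: q·(-2) + (1−q)·2 = q·2 + (1−q)·1 ⟹ 2 + (-4)q = 1 + 1q ⟹ q = 1/5.

p = 7/12, q = 1/5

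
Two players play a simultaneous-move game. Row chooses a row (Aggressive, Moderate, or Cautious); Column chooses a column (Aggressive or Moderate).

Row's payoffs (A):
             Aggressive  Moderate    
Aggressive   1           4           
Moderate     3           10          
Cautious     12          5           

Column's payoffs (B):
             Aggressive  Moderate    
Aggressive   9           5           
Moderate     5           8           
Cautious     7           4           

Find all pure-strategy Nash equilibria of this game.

Check mutual best responses: a cell is a NE iff neither player can gain by unilaterally deviating.
Row's best responses — vs Aggressive: Cautious (payoff 12); vs Moderate: Moderate (payoff 10).
Column's best responses — vs Aggressive: Aggressive (payoff 9); vs Moderate: Moderate (payoff 8); vs Cautious: Aggressive (payoff 7).
Mutual best responses occur at (Moderate, Moderate) and (Cautious, Aggressive); at each, neither player gains by switching.

(Moderate, Moderate) and (Cautious, Aggressive)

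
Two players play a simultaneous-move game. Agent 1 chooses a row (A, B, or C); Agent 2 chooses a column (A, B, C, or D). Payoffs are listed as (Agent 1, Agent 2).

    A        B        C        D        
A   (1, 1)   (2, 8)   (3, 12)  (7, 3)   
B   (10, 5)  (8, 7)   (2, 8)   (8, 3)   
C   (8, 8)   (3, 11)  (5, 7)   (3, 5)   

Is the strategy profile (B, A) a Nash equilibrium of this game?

Holding Agent 2 at A: Agent 1 gets 10 from B, versus 1 from A, 8 from C. No profitable deviation for Agent 1.
Holding Agent 1 at B: Agent 2 gets 5 from A but could get 8 by switching to C. Agent 2 has a profitable deviation.

No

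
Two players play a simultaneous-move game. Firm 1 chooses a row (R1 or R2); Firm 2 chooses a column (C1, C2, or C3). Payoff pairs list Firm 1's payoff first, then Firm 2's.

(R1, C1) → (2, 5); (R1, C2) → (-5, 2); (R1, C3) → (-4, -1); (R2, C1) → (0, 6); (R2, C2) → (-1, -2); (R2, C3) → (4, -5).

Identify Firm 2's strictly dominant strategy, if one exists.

Check whether one of Firm 2's strategies beats all alternatives regardless of what the opponent does.
C1 strictly dominates: vs R1: 5 > each of {2, -1}; vs R2: 6 > each of {-2, -5}.

C1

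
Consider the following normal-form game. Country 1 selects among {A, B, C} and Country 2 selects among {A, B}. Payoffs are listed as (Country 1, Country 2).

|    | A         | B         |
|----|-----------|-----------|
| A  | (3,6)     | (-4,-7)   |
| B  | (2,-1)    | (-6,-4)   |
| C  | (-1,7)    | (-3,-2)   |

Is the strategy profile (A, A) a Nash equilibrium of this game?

Holding Country 2 at A: Country 1 gets 3 from A, versus 2 from B, -1 from C. No profitable deviation for Country 1.
Holding Country 1 at A: Country 2 gets 6 from A, versus -7 from B. No profitable deviation for Country 2 either.

Yes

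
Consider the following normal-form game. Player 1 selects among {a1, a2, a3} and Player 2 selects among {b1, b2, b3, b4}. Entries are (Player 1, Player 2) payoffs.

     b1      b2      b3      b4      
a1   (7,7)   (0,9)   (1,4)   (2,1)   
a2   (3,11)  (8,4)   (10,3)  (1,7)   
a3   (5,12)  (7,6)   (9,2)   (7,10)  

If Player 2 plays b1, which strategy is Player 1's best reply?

With Player 2 fixed at b1, Player 1's payoffs are: a1 → 7, a2 → 3, a3 → 5.
The maximum is 7, achieved by a1.

a1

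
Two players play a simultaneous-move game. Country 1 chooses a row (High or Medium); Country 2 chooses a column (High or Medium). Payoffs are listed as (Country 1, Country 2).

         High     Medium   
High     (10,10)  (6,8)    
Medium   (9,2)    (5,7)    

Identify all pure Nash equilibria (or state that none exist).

(High, High)

Find each player's best response to every opponent strategy; NE are the intersections.
Country 1's best responses — vs High: High (payoff 10); vs Medium: High (payoff 6).
Country 2's best responses — vs High: High (payoff 10); vs Medium: Medium (payoff 7).
The only mutual best response is (High, High); neither player gains by switching there.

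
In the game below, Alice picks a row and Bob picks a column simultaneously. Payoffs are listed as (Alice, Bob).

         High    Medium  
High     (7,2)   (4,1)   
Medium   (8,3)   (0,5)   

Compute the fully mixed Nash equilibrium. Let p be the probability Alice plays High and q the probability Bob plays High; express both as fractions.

Each player's mixing probability is pinned down by making the *other* player indifferent.
Bob indifferent between High and Medium: p·2 + (1−p)·3 = p·1 + (1−p)·5 ⟹ 3 + (-1)p = 5 + (-4)p ⟹ p = 2/3.
Alice indifferent between High and Medium: q·7 + (1−q)·4 = q·8 + (1−q)·0 ⟹ 4 + 3q = 0 + 8q ⟹ q = 4/5.

p = 2/3, q = 4/5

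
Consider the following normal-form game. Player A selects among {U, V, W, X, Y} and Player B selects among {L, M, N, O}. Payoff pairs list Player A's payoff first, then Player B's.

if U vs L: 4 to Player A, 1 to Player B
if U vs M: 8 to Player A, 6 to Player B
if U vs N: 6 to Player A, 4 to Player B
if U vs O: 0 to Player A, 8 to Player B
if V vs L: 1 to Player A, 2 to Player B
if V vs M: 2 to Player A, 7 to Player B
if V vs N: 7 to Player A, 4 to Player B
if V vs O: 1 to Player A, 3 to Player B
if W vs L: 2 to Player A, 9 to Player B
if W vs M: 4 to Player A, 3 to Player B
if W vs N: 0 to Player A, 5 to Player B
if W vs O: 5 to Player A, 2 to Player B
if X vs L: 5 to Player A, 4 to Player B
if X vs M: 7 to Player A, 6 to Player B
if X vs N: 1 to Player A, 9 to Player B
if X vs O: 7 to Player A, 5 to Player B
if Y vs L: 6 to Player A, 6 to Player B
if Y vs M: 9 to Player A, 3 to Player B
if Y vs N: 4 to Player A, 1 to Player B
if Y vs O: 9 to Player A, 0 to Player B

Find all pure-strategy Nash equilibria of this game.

A profile is a Nash equilibrium when each player is best-responding to the other.
Player A's best responses — vs L: Y (payoff 6); vs M: Y (payoff 9); vs N: V (payoff 7); vs O: Y (payoff 9).
Player B's best responses — vs U: O (payoff 8); vs V: M (payoff 7); vs W: L (payoff 9); vs X: N (payoff 9); vs Y: L (payoff 6).
The only mutual best response is (Y, L); neither player gains by switching there.

(Y, L)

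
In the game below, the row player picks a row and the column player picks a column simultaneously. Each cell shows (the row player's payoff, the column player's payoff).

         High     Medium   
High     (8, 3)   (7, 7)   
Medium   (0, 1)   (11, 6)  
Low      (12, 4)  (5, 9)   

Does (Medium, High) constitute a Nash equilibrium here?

Holding the column player at High: the row player gets 0 from Medium but could get 12 by switching to Low. The row player has a profitable deviation.

No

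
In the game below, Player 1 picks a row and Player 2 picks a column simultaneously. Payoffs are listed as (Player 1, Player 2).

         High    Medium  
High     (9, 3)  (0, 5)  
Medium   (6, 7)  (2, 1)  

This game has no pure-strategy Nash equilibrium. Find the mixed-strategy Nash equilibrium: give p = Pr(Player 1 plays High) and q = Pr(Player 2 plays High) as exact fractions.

p = 3/4, q = 2/5

Each player's mixing probability is pinned down by making the *other* player indifferent.
Player 2 indifferent between High and Medium: p·3 + (1−p)·7 = p·5 + (1−p)·1 ⟹ 7 + (-4)p = 1 + 4p ⟹ p = 3/4.
Player 1 indifferent between High and Medium: q·9 + (1−q)·0 = q·6 + (1−q)·2 ⟹ 0 + 9q = 2 + 4q ⟹ q = 2/5.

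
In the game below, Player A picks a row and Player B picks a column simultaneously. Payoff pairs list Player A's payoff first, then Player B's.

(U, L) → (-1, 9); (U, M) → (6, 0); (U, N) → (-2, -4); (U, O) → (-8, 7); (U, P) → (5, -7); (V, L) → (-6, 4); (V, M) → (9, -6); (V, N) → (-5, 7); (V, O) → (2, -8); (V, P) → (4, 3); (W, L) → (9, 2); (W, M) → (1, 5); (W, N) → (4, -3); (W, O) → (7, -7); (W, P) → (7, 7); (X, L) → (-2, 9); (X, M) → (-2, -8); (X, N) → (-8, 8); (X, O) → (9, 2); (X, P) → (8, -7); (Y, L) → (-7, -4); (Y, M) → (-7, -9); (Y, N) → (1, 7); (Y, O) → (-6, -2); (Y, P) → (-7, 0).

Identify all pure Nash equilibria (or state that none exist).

A profile is a Nash equilibrium when each player is best-responding to the other.
Player A's best responses — vs L: W (payoff 9); vs M: V (payoff 9); vs N: W (payoff 4); vs O: X (payoff 9); vs P: X (payoff 8).
Player B's best responses — vs U: L (payoff 9); vs V: N (payoff 7); vs W: P (payoff 7); vs X: L (payoff 9); vs Y: N (payoff 7).
No cell has both players best-responding. For instance, Player A's best reply to O is X, but against X Player B prefers L over O.

No pure-strategy Nash equilibrium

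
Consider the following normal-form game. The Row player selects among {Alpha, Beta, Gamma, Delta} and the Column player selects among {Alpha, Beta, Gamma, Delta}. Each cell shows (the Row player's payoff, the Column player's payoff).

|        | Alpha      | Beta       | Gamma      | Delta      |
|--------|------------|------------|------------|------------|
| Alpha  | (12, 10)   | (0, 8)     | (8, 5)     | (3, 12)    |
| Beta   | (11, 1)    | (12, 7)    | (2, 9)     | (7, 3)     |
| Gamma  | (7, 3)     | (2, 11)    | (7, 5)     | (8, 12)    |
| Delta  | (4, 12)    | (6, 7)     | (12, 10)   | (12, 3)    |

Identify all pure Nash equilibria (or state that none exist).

Find each player's best response to every opponent strategy; NE are the intersections.
The Row player's best responses — vs Alpha: Alpha (payoff 12); vs Beta: Beta (payoff 12); vs Gamma: Delta (payoff 12); vs Delta: Delta (payoff 12).
The Column player's best responses — vs Alpha: Delta (payoff 12); vs Beta: Gamma (payoff 9); vs Gamma: Delta (payoff 12); vs Delta: Alpha (payoff 12).
No cell has both players best-responding. For instance, the Row player's best reply to Gamma is Delta, but against Delta the Column player prefers Alpha over Gamma.

No pure-strategy Nash equilibrium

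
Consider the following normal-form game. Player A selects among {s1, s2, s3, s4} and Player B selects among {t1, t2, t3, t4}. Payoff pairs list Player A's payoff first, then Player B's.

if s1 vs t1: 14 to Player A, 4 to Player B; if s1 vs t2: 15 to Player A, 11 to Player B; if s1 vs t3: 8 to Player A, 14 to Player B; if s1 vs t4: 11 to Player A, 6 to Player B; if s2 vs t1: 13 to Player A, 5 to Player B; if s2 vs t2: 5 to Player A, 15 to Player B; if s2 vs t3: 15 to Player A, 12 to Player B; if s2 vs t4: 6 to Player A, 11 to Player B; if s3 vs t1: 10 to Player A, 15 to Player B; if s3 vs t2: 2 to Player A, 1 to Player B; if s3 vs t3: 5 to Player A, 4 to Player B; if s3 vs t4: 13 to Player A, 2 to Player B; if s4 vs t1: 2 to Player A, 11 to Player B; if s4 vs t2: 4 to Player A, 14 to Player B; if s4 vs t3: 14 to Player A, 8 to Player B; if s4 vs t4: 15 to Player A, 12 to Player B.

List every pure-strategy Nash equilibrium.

There is no pure-strategy Nash equilibrium

Find each player's best response to every opponent strategy; NE are the intersections.
Player A's best responses — vs t1: s1 (payoff 14); vs t2: s1 (payoff 15); vs t3: s2 (payoff 15); vs t4: s4 (payoff 15).
Player B's best responses — vs s1: t3 (payoff 14); vs s2: t2 (payoff 15); vs s3: t1 (payoff 15); vs s4: t2 (payoff 14).
No cell has both players best-responding. For instance, Player A's best reply to t4 is s4, but against s4 Player B prefers t2 over t4.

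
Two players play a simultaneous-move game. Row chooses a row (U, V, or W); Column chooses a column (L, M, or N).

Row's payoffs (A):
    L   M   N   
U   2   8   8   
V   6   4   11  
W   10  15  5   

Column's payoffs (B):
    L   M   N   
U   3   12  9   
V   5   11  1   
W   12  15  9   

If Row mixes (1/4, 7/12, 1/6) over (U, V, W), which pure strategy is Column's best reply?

Compute Column's expected payoff from each pure strategy against the given mix.
L: (1/4)·3 + (7/12)·5 + (1/6)·12 = 17/3
M: (1/4)·12 + (7/12)·11 + (1/6)·15 = 143/12
N: (1/4)·9 + (7/12)·1 + (1/6)·9 = 13/3
Highest expected payoff is 143/12, from M.

M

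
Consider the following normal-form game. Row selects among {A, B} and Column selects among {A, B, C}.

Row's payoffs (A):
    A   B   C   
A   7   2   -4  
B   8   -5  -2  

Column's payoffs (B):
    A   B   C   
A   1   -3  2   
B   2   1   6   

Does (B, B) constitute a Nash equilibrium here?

Holding Column at B: Row gets -5 from B but could get 2 by switching to A. Row has a profitable deviation.

No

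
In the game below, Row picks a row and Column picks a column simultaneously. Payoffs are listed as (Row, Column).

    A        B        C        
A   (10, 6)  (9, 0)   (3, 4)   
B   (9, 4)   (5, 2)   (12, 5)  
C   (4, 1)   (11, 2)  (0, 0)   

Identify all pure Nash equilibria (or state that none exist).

(A, A), (B, C), and (C, B)

Check mutual best responses: a cell is a NE iff neither player can gain by unilaterally deviating.
Row's best responses — vs A: A (payoff 10); vs B: C (payoff 11); vs C: B (payoff 12).
Column's best responses — vs A: A (payoff 6); vs B: C (payoff 5); vs C: B (payoff 2).
Mutual best responses occur at (A, A), (B, C), and (C, B); at each, neither player gains by switching.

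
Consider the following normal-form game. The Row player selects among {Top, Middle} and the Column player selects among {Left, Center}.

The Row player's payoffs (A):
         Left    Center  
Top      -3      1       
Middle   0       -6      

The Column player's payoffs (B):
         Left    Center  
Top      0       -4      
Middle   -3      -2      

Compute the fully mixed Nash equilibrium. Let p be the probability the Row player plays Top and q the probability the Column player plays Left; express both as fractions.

p = 1/5, q = 7/10

Each player's mixing probability is pinned down by making the *other* player indifferent.
The Column player indifferent between Left and Center: p·0 + (1−p)·(-3) = p·(-4) + (1−p)·(-2) ⟹ (-3) + 3p = (-2) + (-2)p ⟹ p = 1/5.
The Row player indifferent between Top and Middle: q·(-3) + (1−q)·1 = q·0 + (1−q)·(-6) ⟹ 1 + (-4)q = (-6) + 6q ⟹ q = 7/10.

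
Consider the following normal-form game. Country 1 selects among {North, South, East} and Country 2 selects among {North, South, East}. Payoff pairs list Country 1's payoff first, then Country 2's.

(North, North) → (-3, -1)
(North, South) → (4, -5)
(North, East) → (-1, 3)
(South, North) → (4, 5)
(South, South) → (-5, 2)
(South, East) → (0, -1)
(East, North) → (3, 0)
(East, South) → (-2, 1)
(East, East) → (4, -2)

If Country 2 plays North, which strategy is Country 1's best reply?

With Country 2 fixed at North, Country 1's payoffs are: North → -3, South → 4, East → 3.
The maximum is 4, achieved by South.

South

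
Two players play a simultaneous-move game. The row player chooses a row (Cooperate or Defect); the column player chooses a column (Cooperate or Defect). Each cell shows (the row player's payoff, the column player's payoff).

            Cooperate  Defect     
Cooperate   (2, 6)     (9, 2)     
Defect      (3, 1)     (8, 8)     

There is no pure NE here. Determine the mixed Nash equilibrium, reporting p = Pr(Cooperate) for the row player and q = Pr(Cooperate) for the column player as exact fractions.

Each player's mixing probability is pinned down by making the *other* player indifferent.
The column player indifferent between Cooperate and Defect: p·6 + (1−p)·1 = p·2 + (1−p)·8 ⟹ 1 + 5p = 8 + (-6)p ⟹ p = 7/11.
The row player indifferent between Cooperate and Defect: q·2 + (1−q)·9 = q·3 + (1−q)·8 ⟹ 9 + (-7)q = 8 + (-5)q ⟹ q = 1/2.

p = 7/11, q = 1/2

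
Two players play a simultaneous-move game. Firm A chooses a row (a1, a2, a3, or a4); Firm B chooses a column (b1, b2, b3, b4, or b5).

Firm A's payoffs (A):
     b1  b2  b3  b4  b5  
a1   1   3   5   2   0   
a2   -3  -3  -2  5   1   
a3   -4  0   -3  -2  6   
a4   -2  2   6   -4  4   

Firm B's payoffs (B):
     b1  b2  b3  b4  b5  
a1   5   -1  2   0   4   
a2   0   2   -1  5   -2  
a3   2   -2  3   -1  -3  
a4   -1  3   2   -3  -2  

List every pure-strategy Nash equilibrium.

A profile is a Nash equilibrium when each player is best-responding to the other.
Firm A's best responses — vs b1: a1 (payoff 1); vs b2: a1 (payoff 3); vs b3: a4 (payoff 6); vs b4: a2 (payoff 5); vs b5: a3 (payoff 6).
Firm B's best responses — vs a1: b1 (payoff 5); vs a2: b4 (payoff 5); vs a3: b3 (payoff 3); vs a4: b2 (payoff 3).
Mutual best responses occur at (a1, b1) and (a2, b4); at each, neither player gains by switching.

(a1, b1) and (a2, b4)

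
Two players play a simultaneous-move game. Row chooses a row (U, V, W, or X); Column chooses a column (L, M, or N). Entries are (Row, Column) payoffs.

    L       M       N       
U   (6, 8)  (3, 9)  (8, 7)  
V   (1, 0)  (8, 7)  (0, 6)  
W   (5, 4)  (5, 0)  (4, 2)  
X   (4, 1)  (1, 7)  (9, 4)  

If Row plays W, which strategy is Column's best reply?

L

With Row fixed at W, Column's payoffs are: L → 4, M → 0, N → 2.
The maximum is 4, achieved by L.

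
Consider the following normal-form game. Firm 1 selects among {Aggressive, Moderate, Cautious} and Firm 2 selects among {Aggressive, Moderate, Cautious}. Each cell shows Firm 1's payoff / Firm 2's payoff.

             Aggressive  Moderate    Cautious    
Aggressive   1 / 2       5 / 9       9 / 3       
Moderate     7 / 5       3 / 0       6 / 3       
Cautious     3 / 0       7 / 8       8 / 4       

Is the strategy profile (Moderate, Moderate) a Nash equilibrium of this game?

No

Holding Firm 2 at Moderate: Firm 1 gets 3 from Moderate but could get 7 by switching to Cautious. Firm 1 has a profitable deviation.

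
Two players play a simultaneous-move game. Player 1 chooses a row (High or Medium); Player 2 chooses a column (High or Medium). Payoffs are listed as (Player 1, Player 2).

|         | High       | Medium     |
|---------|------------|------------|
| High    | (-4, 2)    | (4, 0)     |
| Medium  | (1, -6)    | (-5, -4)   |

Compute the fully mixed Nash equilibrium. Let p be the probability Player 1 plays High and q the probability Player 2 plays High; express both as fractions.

In a mixed NE each player is indifferent between their pure strategies, so the opponent's mix sets the indifference.
Player 2 indifferent between High and Medium: p·2 + (1−p)·(-6) = p·0 + (1−p)·(-4) ⟹ (-6) + 8p = (-4) + 4p ⟹ p = 1/2.
Player 1 indifferent between High and Medium: q·(-4) + (1−q)·4 = q·1 + (1−q)·(-5) ⟹ 4 + (-8)q = (-5) + 6q ⟹ q = 9/14.

p = 1/2, q = 9/14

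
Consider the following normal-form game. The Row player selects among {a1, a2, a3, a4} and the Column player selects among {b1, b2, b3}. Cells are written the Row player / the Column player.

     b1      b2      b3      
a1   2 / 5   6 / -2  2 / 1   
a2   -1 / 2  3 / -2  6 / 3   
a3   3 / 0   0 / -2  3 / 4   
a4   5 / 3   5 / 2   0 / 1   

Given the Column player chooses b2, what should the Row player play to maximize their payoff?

With the Column player fixed at b2, the Row player's payoffs are: a1 → 6, a2 → 3, a3 → 0, a4 → 5.
The maximum is 6, achieved by a1.

a1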